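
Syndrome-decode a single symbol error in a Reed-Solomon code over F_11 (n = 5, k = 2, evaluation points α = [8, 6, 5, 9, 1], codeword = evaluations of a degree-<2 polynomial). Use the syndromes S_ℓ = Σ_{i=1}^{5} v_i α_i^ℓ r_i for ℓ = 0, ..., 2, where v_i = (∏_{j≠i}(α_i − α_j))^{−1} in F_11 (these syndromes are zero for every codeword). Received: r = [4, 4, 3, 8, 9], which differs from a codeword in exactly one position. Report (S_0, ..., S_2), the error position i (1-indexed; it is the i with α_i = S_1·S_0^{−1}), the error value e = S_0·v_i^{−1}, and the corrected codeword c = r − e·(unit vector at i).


S = (1, 6, 3), error at position 2, error magnitude e = 8, c = [4, 7, 3, 8, 9].

Step 1: column multipliers v_i = (∏_{j≠i}(α_i − α_j))^{−1} mod 11.
  i = 1 (α = 8): (8−6)(8−5)(8−9)(8−1) = 2·3·(−1)·7 = −42 ≡ 2, so v_1 = 2^{−1} = 6 (mod 11).
  i = 2 (α = 6): (6−8)(6−5)(6−9)(6−1) = (−2)·1·(−3)·5 = 30 ≡ 8, so v_2 = 8^{−1} = 7 (mod 11).
  i = 3 (α = 5): (5−8)(5−6)(5−9)(5−1) = (−3)·(−1)·(−4)·4 = −48 ≡ 7, so v_3 = 7^{−1} = 8 (mod 11).
  i = 4 (α = 9): (9−8)(9−6)(9−5)(9−1) = 1·3·4·8 = 96 ≡ 8, so v_4 = 8^{−1} = 7 (mod 11).
  i = 5 (α = 1): (1−8)(1−6)(1−5)(1−9) = (−7)·(−5)·(−4)·(−8) = 1120 ≡ 9, so v_5 = 9^{−1} = 5 (mod 11).
  v = [6, 7, 8, 7, 5].
Step 2: syndromes of r = [4, 4, 3, 8, 9] (all sums mod 11).
  S_0 = Σ v_i r_i = 6·4 + 7·4 + 8·3 + 7·8 + 5·9 = 177 ≡ 1.
  S_1 = Σ v_i α_i r_i = 6·8·4 + 7·6·4 + 8·5·3 + 7·9·8 + 5·1·9 = 1029 ≡ 6.
  α_i^2 mod 11 = [9, 3, 3, 4, 1].
  S_2 = Σ v_i α_i^2 r_i = 6·9·4 + 7·3·4 + 8·3·3 + 7·4·8 + 5·1·9 = 641 ≡ 3.
  S = (1, 6, 3) ≠ 0, so r is not a codeword (an error is present).
Step 3: locate the error. For a single error e at position i, S_ℓ = v_i·e·α_i^ℓ, so α_err = S_1/S_0.
  S_0^{−1} = 1^{−1} = 1 (mod 11), so α_err = 6·1 = 6 ≡ 6 = α_2. Error position i = 2.
  Consistency check: S_2/S_1 = 3·2 = 6 ≡ 6 = α_err ✓ (single-error assumption holds).
Step 4: error magnitude e = S_0/v_2 = S_0·∏_{j≠2}(α_2 − α_j) = 1·8 = 8 ≡ 8 (mod 11).
Step 5: correct position 2: c_2 = r_2 − e = 4 − 8 ≡ 7 (mod 11). Hence c = [4, 7, 3, 8, 9].
  Check: interpolating c through the α_i gives m(x) = 5 + 4·x (degree < 2) with m(α_i) = c_i for every i, so c is indeed a codeword.


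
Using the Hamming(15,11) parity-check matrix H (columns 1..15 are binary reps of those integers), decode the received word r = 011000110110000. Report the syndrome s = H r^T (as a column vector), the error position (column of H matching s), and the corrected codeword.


s = (1, 1, 1, 1)^T, error position = 15, corrected codeword c = 011000110110001

Compute s = H r^T mod 2 one row at a time:
  s_1 = 1 + 0 + 1 + 1 + 0 + 0 + 0 + 0 = 3 ≡ 1 (mod 2).
  s_2 = 0 + 0 + 0 + 1 + 0 + 0 + 0 + 0 = 1 ≡ 1 (mod 2).
  s_3 = 1 + 1 + 0 + 1 + 1 + 1 + 0 + 0 = 5 ≡ 1 (mod 2).
  s_4 = 0 + 1 + 0 + 1 + 0 + 1 + 0 + 0 = 3 ≡ 1 (mod 2).
s = (1, 1, 1, 1)^T — this equals column 15 of H (binary 1111), so error is at position 15.
Correct: flip bit 15 of r = 011000110110000 to get c = 011000110110001.


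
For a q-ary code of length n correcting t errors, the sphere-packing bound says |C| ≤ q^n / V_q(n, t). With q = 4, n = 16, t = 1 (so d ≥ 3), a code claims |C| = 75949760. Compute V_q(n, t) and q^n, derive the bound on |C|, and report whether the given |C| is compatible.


V_q(n, t) = 49, q^n = 4294967296, Hamming bound = 87652393, |C| = 75949760 ≤ bound (satisfied).

Step 1: Compute V_q(n, t) = Σ_{j=0}^1 C(n, j) (q−1)^j.
  j = 0: C(16,0)·(3)^0 = 1·1 = 1.
  j = 1: C(16,1)·(3)^1 = 16·3 = 48.
  V_q(n, t) = 1 + 48 = 49.
Step 2: q^n = 4^16 = 4294967296.
Step 3: Hamming bound ⌊q^n / V_q(n,t)⌋ = ⌊4294967296/49⌋ = 87652393.
Step 4: Compare |C| = 75949760 to 87652393: satisfied.
The claimed |C| lies below the Hamming bound.


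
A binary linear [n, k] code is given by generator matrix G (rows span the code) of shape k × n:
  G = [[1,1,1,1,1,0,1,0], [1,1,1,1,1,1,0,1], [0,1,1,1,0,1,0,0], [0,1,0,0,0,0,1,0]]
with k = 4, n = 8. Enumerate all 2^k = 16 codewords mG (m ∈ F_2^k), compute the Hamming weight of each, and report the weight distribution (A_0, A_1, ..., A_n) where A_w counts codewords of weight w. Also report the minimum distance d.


Weight distribution: A_0 = 1, A_2 = 1, A_3 = 4, A_4 = 5, A_5 = 2, A_6 = 1, A_7 = 2. Minimum distance d = 2.

Enumerate all 2^4 = 16 messages m ∈ F_2^4.
For each, compute codeword c = mG in F_2^8, then tally its weight.
  m = 0000 → c = 00000000, weight = 0.
  m = 1000 → c = 11111010, weight = 6.
  m = 0100 → c = 11111101, weight = 7.
  m = 1100 → c = 00000111, weight = 3.
  m = 0010 → c = 01110100, weight = 4.
  m = 1010 → c = 10001110, weight = 4.
  m = 0110 → c = 10001001, weight = 3.
  m = 1110 → c = 01110011, weight = 5.
  m = 0001 → c = 01000010, weight = 2.
  m = 1001 → c = 10111000, weight = 4.
  m = 0101 → c = 10111111, weight = 7.
  m = 1101 → c = 01000101, weight = 3.
  m = 0011 → c = 00110110, weight = 4.
  m = 1011 → c = 11001100, weight = 4.
  m = 0111 → c = 11001011, weight = 5.
  m = 1111 → c = 00110001, weight = 3.
Tally weights:
  weight 0: 1 codewords.
  weight 2: 1 codewords.
  weight 3: 4 codewords.
  weight 4: 5 codewords.
  weight 5: 2 codewords.
  weight 6: 1 codewords.
  weight 7: 2 codewords.
Minimum distance d = smallest w > 0 with A_w > 0 = 2.
Sanity: Σ A_w = 16 = 2^4 = 16 ✓.


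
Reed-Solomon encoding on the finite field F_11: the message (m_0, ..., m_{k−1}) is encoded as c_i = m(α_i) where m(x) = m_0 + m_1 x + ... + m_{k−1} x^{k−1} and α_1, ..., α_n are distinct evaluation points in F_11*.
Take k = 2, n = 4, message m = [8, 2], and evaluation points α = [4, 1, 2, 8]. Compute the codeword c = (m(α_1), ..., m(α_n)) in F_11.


c = [5, 10, 1, 2]

Message polynomial: m(x) = 8 + 2·x (mod 11).
For each evaluation point α_i, compute m(α_i) mod 11:
  α_1 = 4: Horner steps 2 → 5, so m(4) = 5.
  α_2 = 1: Horner steps 2 → 10, so m(1) = 10.
  α_3 = 2: Horner steps 2 → 1, so m(2) = 1.
  α_4 = 8: Horner steps 2 → 2, so m(8) = 2.
Codeword c = [5, 10, 1, 2] ∈ F_11^4.


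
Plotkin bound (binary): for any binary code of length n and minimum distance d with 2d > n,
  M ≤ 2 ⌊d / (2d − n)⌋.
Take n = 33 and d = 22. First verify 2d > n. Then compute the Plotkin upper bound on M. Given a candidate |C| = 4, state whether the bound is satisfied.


Plotkin bound M ≤ 4; given |C| = 4 ≤ bound (satisfied).

Check applicability: 2d = 44, n = 33.
2d − n = 11 > 0, so Plotkin applies.
Compute d/(2d−n) = 22/11 ≈ 2.0000.
⌊d/(2d−n)⌋ = 2.
Plotkin bound: M ≤ 2·2 = 4.
Given |C| = 4, check: satisfied.
This |C| is at the Plotkin bound.


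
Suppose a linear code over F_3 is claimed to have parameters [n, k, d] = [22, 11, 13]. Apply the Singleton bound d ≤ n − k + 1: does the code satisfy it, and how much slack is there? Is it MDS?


Singleton RHS = n − k + 1 = 12, slack = -1, bound violated (no such code; not MDS).

Singleton bound: d ≤ n − k + 1.
Here n = 22, k = 11, so n − k + 1 = 12.
Given d = 13, check d ≤ 12: NO.
Slack = (n − k + 1) − d = -1.
The slack is negative: d = 13 exceeds n − k + 1 = 12 by 1, so the Singleton bound is violated and no linear [22, 11, 13]_3 code can exist. In particular it is not MDS (MDS requires d = n − k + 1 exactly).
Description: the claimed parameters are [22, 11, 13]_3; such a code would be impossible (violates the Singleton bound).


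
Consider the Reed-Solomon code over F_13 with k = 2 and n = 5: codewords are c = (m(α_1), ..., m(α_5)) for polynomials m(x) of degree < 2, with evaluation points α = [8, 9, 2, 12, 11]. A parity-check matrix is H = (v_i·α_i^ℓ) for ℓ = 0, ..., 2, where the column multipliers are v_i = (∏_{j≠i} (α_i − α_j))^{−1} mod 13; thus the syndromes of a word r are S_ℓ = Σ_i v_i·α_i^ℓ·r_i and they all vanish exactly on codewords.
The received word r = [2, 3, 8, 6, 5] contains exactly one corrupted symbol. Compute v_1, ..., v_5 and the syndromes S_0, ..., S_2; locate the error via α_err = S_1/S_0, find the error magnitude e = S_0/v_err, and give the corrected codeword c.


S = (9, 5, 10), error at position 3, error magnitude e = 12, c = [2, 3, 9, 6, 5].

Step 1: column multipliers v_i = (∏_{j≠i}(α_i − α_j))^{−1} mod 13.
  i = 1 (α = 8): (8−9)(8−2)(8−12)(8−11) = (−1)·6·(−4)·(−3) = −72 ≡ 6, so v_1 = 6^{−1} = 11 (mod 13).
  i = 2 (α = 9): (9−8)(9−2)(9−12)(9−11) = 1·7·(−3)·(−2) = 42 ≡ 3, so v_2 = 3^{−1} = 9 (mod 13).
  i = 3 (α = 2): (2−8)(2−9)(2−12)(2−11) = (−6)·(−7)·(−10)·(−9) = 3780 ≡ 10, so v_3 = 10^{−1} = 4 (mod 13).
  i = 4 (α = 12): (12−8)(12−9)(12−2)(12−11) = 4·3·10·1 = 120 ≡ 3, so v_4 = 3^{−1} = 9 (mod 13).
  i = 5 (α = 11): (11−8)(11−9)(11−2)(11−12) = 3·2·9·(−1) = −54 ≡ 11, so v_5 = 11^{−1} = 6 (mod 13).
  v = [11, 9, 4, 9, 6].
Step 2: syndromes of r = [2, 3, 8, 6, 5] (all sums mod 13).
  S_0 = Σ v_i r_i = 11·2 + 9·3 + 4·8 + 9·6 + 6·5 = 165 ≡ 9.
  S_1 = Σ v_i α_i r_i = 11·8·2 + 9·9·3 + 4·2·8 + 9·12·6 + 6·11·5 = 1461 ≡ 5.
  α_i^2 mod 13 = [12, 3, 4, 1, 4].
  S_2 = Σ v_i α_i^2 r_i = 11·12·2 + 9·3·3 + 4·4·8 + 9·1·6 + 6·4·5 = 647 ≡ 10.
  S = (9, 5, 10) ≠ 0, so r is not a codeword (an error is present).
Step 3: locate the error. For a single error e at position i, S_ℓ = v_i·e·α_i^ℓ, so α_err = S_1/S_0.
  S_0^{−1} = 9^{−1} = 3 (mod 13), so α_err = 5·3 = 15 ≡ 2 = α_3. Error position i = 3.
  Consistency check: S_2/S_1 = 10·8 = 80 ≡ 2 = α_err ✓ (single-error assumption holds).
Step 4: error magnitude e = S_0/v_3 = S_0·∏_{j≠3}(α_3 − α_j) = 9·10 = 90 ≡ 12 (mod 13).
Step 5: correct position 3: c_3 = r_3 − e = 8 − 12 ≡ 9 (mod 13). Hence c = [2, 3, 9, 6, 5].
  Check: interpolating c through the α_i gives m(x) = 7 + 1·x (degree < 2) with m(α_i) = c_i for every i, so c is indeed a codeword.


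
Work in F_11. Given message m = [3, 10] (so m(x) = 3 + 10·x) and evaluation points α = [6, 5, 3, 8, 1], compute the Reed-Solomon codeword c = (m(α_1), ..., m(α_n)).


c = [8, 9, 0, 6, 2]

Message polynomial: m(x) = 3 + 10·x (mod 11).
For each evaluation point α_i, compute m(α_i) mod 11:
  α_1 = 6: Horner steps 10 → 8, so m(6) = 8.
  α_2 = 5: Horner steps 10 → 9, so m(5) = 9.
  α_3 = 3: Horner steps 10 → 0, so m(3) = 0.
  α_4 = 8: Horner steps 10 → 6, so m(8) = 6.
  α_5 = 1: Horner steps 10 → 2, so m(1) = 2.
Codeword c = [8, 9, 0, 6, 2] ∈ F_11^5.


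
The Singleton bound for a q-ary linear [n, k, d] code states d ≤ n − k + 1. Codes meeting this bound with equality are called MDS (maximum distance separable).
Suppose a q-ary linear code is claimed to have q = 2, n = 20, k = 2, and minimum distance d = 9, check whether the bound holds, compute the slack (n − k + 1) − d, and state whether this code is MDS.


Singleton RHS = n − k + 1 = 19, slack = 10, bound satisfied, not MDS.

Singleton bound: d ≤ n − k + 1.
Here n = 20, k = 2, so n − k + 1 = 19.
Given d = 9, check d ≤ 19: YES.
Slack = (n − k + 1) − d = 10.
The code is NOT MDS (slack = 10 > 0).
Description: the claimed parameters are [20, 2, 9]_2; such a code would be non-MDS.


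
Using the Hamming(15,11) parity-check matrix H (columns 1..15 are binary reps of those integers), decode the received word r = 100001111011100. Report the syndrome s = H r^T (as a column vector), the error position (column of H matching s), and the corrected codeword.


s = (1, 0, 1, 1)^T, error position = 11, corrected codeword c = 100001111001100

Compute s = H r^T mod 2 one row at a time:
  s_1 = 1 + 1 + 0 + 1 + 1 + 1 + 0 + 0 = 5 ≡ 1 (mod 2).
  s_2 = 0 + 0 + 1 + 1 + 1 + 1 + 0 + 0 = 4 ≡ 0 (mod 2).
  s_3 = 0 + 0 + 1 + 1 + 0 + 1 + 0 + 0 = 3 ≡ 1 (mod 2).
  s_4 = 1 + 0 + 0 + 1 + 1 + 1 + 1 + 0 = 5 ≡ 1 (mod 2).
s = (1, 0, 1, 1)^T — this equals column 11 of H (binary 1011), so error is at position 11.
Correct: flip bit 11 of r = 100001111011100 to get c = 100001111001100.


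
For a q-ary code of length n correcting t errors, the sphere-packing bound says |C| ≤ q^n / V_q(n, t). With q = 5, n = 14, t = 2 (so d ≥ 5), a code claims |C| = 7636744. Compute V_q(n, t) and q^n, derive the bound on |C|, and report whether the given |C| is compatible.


V_q(n, t) = 1513, q^n = 6103515625, Hamming bound = 4034048, |C| = 7636744 > bound (violated).

Step 1: Compute V_q(n, t) = Σ_{j=0}^2 C(n, j) (q−1)^j.
  j = 0: C(14,0)·(4)^0 = 1·1 = 1.
  j = 1: C(14,1)·(4)^1 = 14·4 = 56.
  j = 2: C(14,2)·(4)^2 = 91·16 = 1456.
  V_q(n, t) = 1 + 56 + 1456 = 1513.
Step 2: q^n = 5^14 = 6103515625.
Step 3: Hamming bound ⌊q^n / V_q(n,t)⌋ = ⌊6103515625/1513⌋ = 4034048.
Step 4: Compare |C| = 7636744 to 4034048: violated.
The claimed |C| lies above the Hamming bound, so no 5-ary code of length 14 with d ≥ 5 can have 7636744 codewords.


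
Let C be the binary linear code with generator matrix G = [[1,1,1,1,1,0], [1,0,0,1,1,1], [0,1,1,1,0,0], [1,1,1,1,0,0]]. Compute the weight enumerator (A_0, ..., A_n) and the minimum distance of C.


Weight distribution: A_0 = 1, A_1 = 2, A_2 = 2, A_3 = 4, A_4 = 5, A_5 = 2. Minimum distance d = 1.

Enumerate all 2^4 = 16 messages m ∈ F_2^4.
For each, compute codeword c = mG in F_2^6, then tally its weight.
  m = 0000 → c = 000000, weight = 0.
  m = 1000 → c = 111110, weight = 5.
  m = 0100 → c = 100111, weight = 4.
  m = 1100 → c = 011001, weight = 3.
  m = 0010 → c = 011100, weight = 3.
  m = 1010 → c = 100010, weight = 2.
  m = 0110 → c = 111011, weight = 5.
  m = 1110 → c = 000101, weight = 2.
  m = 0001 → c = 111100, weight = 4.
  m = 1001 → c = 000010, weight = 1.
  m = 0101 → c = 011011, weight = 4.
  m = 1101 → c = 100101, weight = 3.
  m = 0011 → c = 100000, weight = 1.
  m = 1011 → c = 011110, weight = 4.
  m = 0111 → c = 000111, weight = 3.
  m = 1111 → c = 111001, weight = 4.
Tally weights:
  weight 0: 1 codewords.
  weight 1: 2 codewords.
  weight 2: 2 codewords.
  weight 3: 4 codewords.
  weight 4: 5 codewords.
  weight 5: 2 codewords.
Minimum distance d = smallest w > 0 with A_w > 0 = 1.
Sanity: Σ A_w = 16 = 2^4 = 16 ✓.


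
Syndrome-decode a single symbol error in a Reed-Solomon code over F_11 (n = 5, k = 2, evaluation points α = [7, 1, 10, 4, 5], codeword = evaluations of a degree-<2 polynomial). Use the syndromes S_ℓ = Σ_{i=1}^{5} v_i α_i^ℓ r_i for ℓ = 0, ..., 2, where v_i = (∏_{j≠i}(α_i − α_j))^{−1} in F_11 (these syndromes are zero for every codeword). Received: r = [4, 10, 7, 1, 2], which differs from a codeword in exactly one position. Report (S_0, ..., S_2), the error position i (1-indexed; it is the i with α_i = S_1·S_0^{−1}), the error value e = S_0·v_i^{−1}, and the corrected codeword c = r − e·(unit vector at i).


S = (10, 10, 10), error at position 2, error magnitude e = 1, c = [4, 9, 7, 1, 2].

Step 1: column multipliers v_i = (∏_{j≠i}(α_i − α_j))^{−1} mod 11.
  i = 1 (α = 7): (7−1)(7−10)(7−4)(7−5) = 6·(−3)·3·2 = −108 ≡ 2, so v_1 = 2^{−1} = 6 (mod 11).
  i = 2 (α = 1): (1−7)(1−10)(1−4)(1−5) = (−6)·(−9)·(−3)·(−4) = 648 ≡ 10, so v_2 = 10^{−1} = 10 (mod 11).
  i = 3 (α = 10): (10−7)(10−1)(10−4)(10−5) = 3·9·6·5 = 810 ≡ 7, so v_3 = 7^{−1} = 8 (mod 11).
  i = 4 (α = 4): (4−7)(4−1)(4−10)(4−5) = (−3)·3·(−6)·(−1) = −54 ≡ 1, so v_4 = 1^{−1} = 1 (mod 11).
  i = 5 (α = 5): (5−7)(5−1)(5−10)(5−4) = (−2)·4·(−5)·1 = 40 ≡ 7, so v_5 = 7^{−1} = 8 (mod 11).
  v = [6, 10, 8, 1, 8].
Step 2: syndromes of r = [4, 10, 7, 1, 2] (all sums mod 11).
  S_0 = Σ v_i r_i = 6·4 + 10·10 + 8·7 + 1·1 + 8·2 = 197 ≡ 10.
  S_1 = Σ v_i α_i r_i = 6·7·4 + 10·1·10 + 8·10·7 + 1·4·1 + 8·5·2 = 912 ≡ 10.
  α_i^2 mod 11 = [5, 1, 1, 5, 3].
  S_2 = Σ v_i α_i^2 r_i = 6·5·4 + 10·1·10 + 8·1·7 + 1·5·1 + 8·3·2 = 329 ≡ 10.
  S = (10, 10, 10) ≠ 0, so r is not a codeword (an error is present).
Step 3: locate the error. For a single error e at position i, S_ℓ = v_i·e·α_i^ℓ, so α_err = S_1/S_0.
  S_0^{−1} = 10^{−1} = 10 (mod 11), so α_err = 10·10 = 100 ≡ 1 = α_2. Error position i = 2.
  Consistency check: S_2/S_1 = 10·10 = 100 ≡ 1 = α_err ✓ (single-error assumption holds).
Step 4: error magnitude e = S_0/v_2 = S_0·∏_{j≠2}(α_2 − α_j) = 10·10 = 100 ≡ 1 (mod 11).
Step 5: correct position 2: c_2 = r_2 − e = 10 − 1 ≡ 9 (mod 11). Hence c = [4, 9, 7, 1, 2].
  Check: interpolating c through the α_i gives m(x) = 8 + 1·x (degree < 2) with m(α_i) = c_i for every i, so c is indeed a codeword.


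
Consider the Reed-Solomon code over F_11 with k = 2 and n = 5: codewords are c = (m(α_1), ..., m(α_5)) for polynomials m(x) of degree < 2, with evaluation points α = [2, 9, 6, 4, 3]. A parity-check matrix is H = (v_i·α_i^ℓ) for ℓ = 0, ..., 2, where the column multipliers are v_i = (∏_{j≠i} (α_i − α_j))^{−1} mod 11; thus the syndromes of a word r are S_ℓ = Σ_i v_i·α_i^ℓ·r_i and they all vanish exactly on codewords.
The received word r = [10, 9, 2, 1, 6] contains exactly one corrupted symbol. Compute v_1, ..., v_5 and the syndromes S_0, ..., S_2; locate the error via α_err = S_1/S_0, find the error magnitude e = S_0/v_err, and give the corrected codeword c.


S = (10, 9, 7), error at position 1, error magnitude e = 10, c = [0, 9, 2, 1, 6].

Step 1: column multipliers v_i = (∏_{j≠i}(α_i − α_j))^{−1} mod 11.
  i = 1 (α = 2): (2−9)(2−6)(2−4)(2−3) = (−7)·(−4)·(−2)·(−1) = 56 ≡ 1, so v_1 = 1^{−1} = 1 (mod 11).
  i = 2 (α = 9): (9−2)(9−6)(9−4)(9−3) = 7·3·5·6 = 630 ≡ 3, so v_2 = 3^{−1} = 4 (mod 11).
  i = 3 (α = 6): (6−2)(6−9)(6−4)(6−3) = 4·(−3)·2·3 = −72 ≡ 5, so v_3 = 5^{−1} = 9 (mod 11).
  i = 4 (α = 4): (4−2)(4−9)(4−6)(4−3) = 2·(−5)·(−2)·1 = 20 ≡ 9, so v_4 = 9^{−1} = 5 (mod 11).
  i = 5 (α = 3): (3−2)(3−9)(3−6)(3−4) = 1·(−6)·(−3)·(−1) = −18 ≡ 4, so v_5 = 4^{−1} = 3 (mod 11).
  v = [1, 4, 9, 5, 3].
Step 2: syndromes of r = [10, 9, 2, 1, 6] (all sums mod 11).
  S_0 = Σ v_i r_i = 1·10 + 4·9 + 9·2 + 5·1 + 3·6 = 87 ≡ 10.
  S_1 = Σ v_i α_i r_i = 1·2·10 + 4·9·9 + 9·6·2 + 5·4·1 + 3·3·6 = 526 ≡ 9.
  α_i^2 mod 11 = [4, 4, 3, 5, 9].
  S_2 = Σ v_i α_i^2 r_i = 1·4·10 + 4·4·9 + 9·3·2 + 5·5·1 + 3·9·6 = 425 ≡ 7.
  S = (10, 9, 7) ≠ 0, so r is not a codeword (an error is present).
Step 3: locate the error. For a single error e at position i, S_ℓ = v_i·e·α_i^ℓ, so α_err = S_1/S_0.
  S_0^{−1} = 10^{−1} = 10 (mod 11), so α_err = 9·10 = 90 ≡ 2 = α_1. Error position i = 1.
  Consistency check: S_2/S_1 = 7·5 = 35 ≡ 2 = α_err ✓ (single-error assumption holds).
Step 4: error magnitude e = S_0/v_1 = S_0·∏_{j≠1}(α_1 − α_j) = 10·1 = 10 ≡ 10 (mod 11).
Step 5: correct position 1: c_1 = r_1 − e = 10 − 10 ≡ 0 (mod 11). Hence c = [0, 9, 2, 1, 6].
  Check: interpolating c through the α_i gives m(x) = 10 + 6·x (degree < 2) with m(α_i) = c_i for every i, so c is indeed a codeword.


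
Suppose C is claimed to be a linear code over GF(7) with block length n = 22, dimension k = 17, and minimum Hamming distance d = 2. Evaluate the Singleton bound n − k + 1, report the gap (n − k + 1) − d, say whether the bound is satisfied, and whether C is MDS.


Singleton RHS = n − k + 1 = 6, slack = 4, bound satisfied, not MDS.

Singleton bound: d ≤ n − k + 1.
Here n = 22, k = 17, so n − k + 1 = 6.
Given d = 2, check d ≤ 6: YES.
Slack = (n − k + 1) − d = 4.
The code is NOT MDS (slack = 4 > 0).
Description: the claimed parameters are [22, 17, 2]_7; such a code would be non-MDS.


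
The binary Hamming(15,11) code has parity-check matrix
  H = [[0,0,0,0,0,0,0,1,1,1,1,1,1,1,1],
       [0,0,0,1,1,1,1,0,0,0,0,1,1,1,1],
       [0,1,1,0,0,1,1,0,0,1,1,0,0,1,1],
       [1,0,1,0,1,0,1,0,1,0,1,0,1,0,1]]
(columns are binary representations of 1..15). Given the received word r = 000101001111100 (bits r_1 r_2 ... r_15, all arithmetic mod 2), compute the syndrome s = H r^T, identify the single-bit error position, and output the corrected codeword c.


s = (1, 0, 1, 1)^T, error position = 11, corrected codeword c = 000101001101100

Compute s = H r^T mod 2 one row at a time:
  s_1 = 0 + 1 + 1 + 1 + 1 + 1 + 0 + 0 = 5 ≡ 1 (mod 2).
  s_2 = 1 + 0 + 1 + 0 + 1 + 1 + 0 + 0 = 4 ≡ 0 (mod 2).
  s_3 = 0 + 0 + 1 + 0 + 1 + 1 + 0 + 0 = 3 ≡ 1 (mod 2).
  s_4 = 0 + 0 + 0 + 0 + 1 + 1 + 1 + 0 = 3 ≡ 1 (mod 2).
s = (1, 0, 1, 1)^T — this equals column 11 of H (binary 1011), so error is at position 11.
Correct: flip bit 11 of r = 000101001111100 to get c = 000101001101100.


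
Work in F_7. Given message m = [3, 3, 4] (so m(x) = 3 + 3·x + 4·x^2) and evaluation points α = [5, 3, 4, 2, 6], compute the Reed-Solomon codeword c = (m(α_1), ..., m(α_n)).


c = [6, 6, 2, 4, 4]

Message polynomial: m(x) = 3 + 3·x + 4·x^2 (mod 7).
For each evaluation point α_i, compute m(α_i) mod 7:
  α_1 = 5: Horner steps 4 → 2 → 6, so m(5) = 6.
  α_2 = 3: Horner steps 4 → 1 → 6, so m(3) = 6.
  α_3 = 4: Horner steps 4 → 5 → 2, so m(4) = 2.
  α_4 = 2: Horner steps 4 → 4 → 4, so m(2) = 4.
  α_5 = 6: Horner steps 4 → 6 → 4, so m(6) = 4.
Codeword c = [6, 6, 2, 4, 4] ∈ F_7^5.


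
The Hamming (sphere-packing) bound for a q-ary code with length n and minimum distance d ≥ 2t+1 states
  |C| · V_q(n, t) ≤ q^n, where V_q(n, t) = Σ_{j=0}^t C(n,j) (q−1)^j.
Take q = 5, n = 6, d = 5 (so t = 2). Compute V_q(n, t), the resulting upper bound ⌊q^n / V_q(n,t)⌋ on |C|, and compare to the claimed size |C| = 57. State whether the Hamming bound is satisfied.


V_q(n, t) = 265, q^n = 15625, Hamming bound = 58, |C| = 57 ≤ bound (satisfied).

Step 1: Compute V_q(n, t) = Σ_{j=0}^2 C(n, j) (q−1)^j.
  j = 0: C(6,0)·(4)^0 = 1·1 = 1.
  j = 1: C(6,1)·(4)^1 = 6·4 = 24.
  j = 2: C(6,2)·(4)^2 = 15·16 = 240.
  V_q(n, t) = 1 + 24 + 240 = 265.
Step 2: q^n = 5^6 = 15625.
Step 3: Hamming bound ⌊q^n / V_q(n,t)⌋ = ⌊15625/265⌋ = 58.
Step 4: Compare |C| = 57 to 58: satisfied.
The claimed |C| lies below the Hamming bound.


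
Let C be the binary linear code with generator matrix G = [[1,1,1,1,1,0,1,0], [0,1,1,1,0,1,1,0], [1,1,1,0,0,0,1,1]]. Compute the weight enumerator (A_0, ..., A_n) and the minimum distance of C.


Weight distribution: A_0 = 1, A_3 = 2, A_4 = 1, A_5 = 2, A_6 = 2. Minimum distance d = 3.

Enumerate all 2^3 = 8 messages m ∈ F_2^3.
For each, compute codeword c = mG in F_2^8, then tally its weight.
  m = 000 → c = 00000000, weight = 0.
  m = 100 → c = 11111010, weight = 6.
  m = 010 → c = 01110110, weight = 5.
  m = 110 → c = 10001100, weight = 3.
  m = 001 → c = 11100011, weight = 5.
  m = 101 → c = 00011001, weight = 3.
  m = 011 → c = 10010101, weight = 4.
  m = 111 → c = 01101111, weight = 6.
Tally weights:
  weight 0: 1 codewords.
  weight 3: 2 codewords.
  weight 4: 1 codewords.
  weight 5: 2 codewords.
  weight 6: 2 codewords.
Minimum distance d = smallest w > 0 with A_w > 0 = 3.
Sanity: Σ A_w = 8 = 2^3 = 8 ✓.


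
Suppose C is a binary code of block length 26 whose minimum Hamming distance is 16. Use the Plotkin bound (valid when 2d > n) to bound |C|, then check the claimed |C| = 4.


Plotkin bound M ≤ 4; given |C| = 4 ≤ bound (satisfied).

Check applicability: 2d = 32, n = 26.
2d − n = 6 > 0, so Plotkin applies.
Compute d/(2d−n) = 16/6 ≈ 2.6667.
⌊d/(2d−n)⌋ = 2.
Plotkin bound: M ≤ 2·2 = 4.
Given |C| = 4, check: satisfied.
This |C| is at the Plotkin bound.


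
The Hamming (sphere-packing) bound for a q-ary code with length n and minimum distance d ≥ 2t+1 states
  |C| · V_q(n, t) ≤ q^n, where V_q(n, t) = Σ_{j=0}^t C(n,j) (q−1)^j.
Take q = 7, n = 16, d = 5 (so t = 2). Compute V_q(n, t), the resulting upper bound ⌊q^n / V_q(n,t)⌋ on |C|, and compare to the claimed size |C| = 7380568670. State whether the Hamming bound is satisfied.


V_q(n, t) = 4417, q^n = 33232930569601, Hamming bound = 7523869270, |C| = 7380568670 ≤ bound (satisfied).

Step 1: Compute V_q(n, t) = Σ_{j=0}^2 C(n, j) (q−1)^j.
  j = 0: C(16,0)·(6)^0 = 1·1 = 1.
  j = 1: C(16,1)·(6)^1 = 16·6 = 96.
  j = 2: C(16,2)·(6)^2 = 120·36 = 4320.
  V_q(n, t) = 1 + 96 + 4320 = 4417.
Step 2: q^n = 7^16 = 33232930569601.
Step 3: Hamming bound ⌊q^n / V_q(n,t)⌋ = ⌊33232930569601/4417⌋ = 7523869270.
Step 4: Compare |C| = 7380568670 to 7523869270: satisfied.
The claimed |C| lies below the Hamming bound.


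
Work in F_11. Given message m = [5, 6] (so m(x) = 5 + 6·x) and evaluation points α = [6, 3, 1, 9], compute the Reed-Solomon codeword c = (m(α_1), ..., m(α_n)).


c = [8, 1, 0, 4]

Message polynomial: m(x) = 5 + 6·x (mod 11).
For each evaluation point α_i, compute m(α_i) mod 11:
  α_1 = 6: Horner steps 6 → 8, so m(6) = 8.
  α_2 = 3: Horner steps 6 → 1, so m(3) = 1.
  α_3 = 1: Horner steps 6 → 0, so m(1) = 0.
  α_4 = 9: Horner steps 6 → 4, so m(9) = 4.
Codeword c = [8, 1, 0, 4] ∈ F_11^4.


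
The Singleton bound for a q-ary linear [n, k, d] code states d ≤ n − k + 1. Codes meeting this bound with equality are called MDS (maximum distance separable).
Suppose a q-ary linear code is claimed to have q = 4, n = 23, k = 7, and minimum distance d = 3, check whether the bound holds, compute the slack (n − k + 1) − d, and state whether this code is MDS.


Singleton RHS = n − k + 1 = 17, slack = 14, bound satisfied, not MDS.

Singleton bound: d ≤ n − k + 1.
Here n = 23, k = 7, so n − k + 1 = 17.
Given d = 3, check d ≤ 17: YES.
Slack = (n − k + 1) − d = 14.
The code is NOT MDS (slack = 14 > 0).
Description: the claimed parameters are [23, 7, 3]_4; such a code would be non-MDS.


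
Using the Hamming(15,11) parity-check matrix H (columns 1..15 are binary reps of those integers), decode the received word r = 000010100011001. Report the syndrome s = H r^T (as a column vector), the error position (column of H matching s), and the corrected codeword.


s = (1, 0, 1, 0)^T, error position = 10, corrected codeword c = 000010100111001

Compute s = H r^T mod 2 one row at a time:
  s_1 = 0 + 0 + 0 + 1 + 1 + 0 + 0 + 1 = 3 ≡ 1 (mod 2).
  s_2 = 0 + 1 + 0 + 1 + 1 + 0 + 0 + 1 = 4 ≡ 0 (mod 2).
  s_3 = 0 + 0 + 0 + 1 + 0 + 1 + 0 + 1 = 3 ≡ 1 (mod 2).
  s_4 = 0 + 0 + 1 + 1 + 0 + 1 + 0 + 1 = 4 ≡ 0 (mod 2).
s = (1, 0, 1, 0)^T — this equals column 10 of H (binary 1010), so error is at position 10.
Correct: flip bit 10 of r = 000010100011001 to get c = 000010100111001.


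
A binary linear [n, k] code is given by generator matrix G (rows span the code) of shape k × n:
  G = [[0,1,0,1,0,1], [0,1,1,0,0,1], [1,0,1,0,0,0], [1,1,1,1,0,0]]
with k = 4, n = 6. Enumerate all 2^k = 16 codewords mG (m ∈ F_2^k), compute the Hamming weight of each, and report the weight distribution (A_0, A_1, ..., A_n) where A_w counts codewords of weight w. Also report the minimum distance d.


Weight distribution: A_0 = 1, A_1 = 1, A_2 = 6, A_3 = 6, A_4 = 1, A_5 = 1. Minimum distance d = 1.

Enumerate all 2^4 = 16 messages m ∈ F_2^4.
For each, compute codeword c = mG in F_2^6, then tally its weight.
  m = 0000 → c = 000000, weight = 0.
  m = 1000 → c = 010101, weight = 3.
  m = 0100 → c = 011001, weight = 3.
  m = 1100 → c = 001100, weight = 2.
  m = 0010 → c = 101000, weight = 2.
  m = 1010 → c = 111101, weight = 5.
  m = 0110 → c = 110001, weight = 3.
  m = 1110 → c = 100100, weight = 2.
  m = 0001 → c = 111100, weight = 4.
  m = 1001 → c = 101001, weight = 3.
  m = 0101 → c = 100101, weight = 3.
  m = 1101 → c = 110000, weight = 2.
  m = 0011 → c = 010100, weight = 2.
  m = 1011 → c = 000001, weight = 1.
  m = 0111 → c = 001101, weight = 3.
  m = 1111 → c = 011000, weight = 2.
Tally weights:
  weight 0: 1 codewords.
  weight 1: 1 codewords.
  weight 2: 6 codewords.
  weight 3: 6 codewords.
  weight 4: 1 codewords.
  weight 5: 1 codewords.
Minimum distance d = smallest w > 0 with A_w > 0 = 1.
Sanity: Σ A_w = 16 = 2^4 = 16 ✓.


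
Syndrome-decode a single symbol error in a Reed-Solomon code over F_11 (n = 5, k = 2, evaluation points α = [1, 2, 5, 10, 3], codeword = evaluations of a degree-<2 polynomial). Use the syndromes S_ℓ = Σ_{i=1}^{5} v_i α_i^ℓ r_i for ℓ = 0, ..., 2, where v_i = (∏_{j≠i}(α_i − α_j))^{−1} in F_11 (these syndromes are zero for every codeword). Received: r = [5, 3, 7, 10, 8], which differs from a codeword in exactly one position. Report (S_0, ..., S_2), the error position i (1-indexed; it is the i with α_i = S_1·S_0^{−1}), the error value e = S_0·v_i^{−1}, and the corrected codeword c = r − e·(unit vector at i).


S = (3, 3, 3), error at position 1, error magnitude e = 7, c = [9, 3, 7, 10, 8].

Step 1: column multipliers v_i = (∏_{j≠i}(α_i − α_j))^{−1} mod 11.
  i = 1 (α = 1): (1−2)(1−5)(1−10)(1−3) = (−1)·(−4)·(−9)·(−2) = 72 ≡ 6, so v_1 = 6^{−1} = 2 (mod 11).
  i = 2 (α = 2): (2−1)(2−5)(2−10)(2−3) = 1·(−3)·(−8)·(−1) = −24 ≡ 9, so v_2 = 9^{−1} = 5 (mod 11).
  i = 3 (α = 5): (5−1)(5−2)(5−10)(5−3) = 4·3·(−5)·2 = −120 ≡ 1, so v_3 = 1^{−1} = 1 (mod 11).
  i = 4 (α = 10): (10−1)(10−2)(10−5)(10−3) = 9·8·5·7 = 2520 ≡ 1, so v_4 = 1^{−1} = 1 (mod 11).
  i = 5 (α = 3): (3−1)(3−2)(3−5)(3−10) = 2·1·(−2)·(−7) = 28 ≡ 6, so v_5 = 6^{−1} = 2 (mod 11).
  v = [2, 5, 1, 1, 2].
Step 2: syndromes of r = [5, 3, 7, 10, 8] (all sums mod 11).
  S_0 = Σ v_i r_i = 2·5 + 5·3 + 1·7 + 1·10 + 2·8 = 58 ≡ 3.
  S_1 = Σ v_i α_i r_i = 2·1·5 + 5·2·3 + 1·5·7 + 1·10·10 + 2·3·8 = 223 ≡ 3.
  α_i^2 mod 11 = [1, 4, 3, 1, 9].
  S_2 = Σ v_i α_i^2 r_i = 2·1·5 + 5·4·3 + 1·3·7 + 1·1·10 + 2·9·8 = 245 ≡ 3.
  S = (3, 3, 3) ≠ 0, so r is not a codeword (an error is present).
Step 3: locate the error. For a single error e at position i, S_ℓ = v_i·e·α_i^ℓ, so α_err = S_1/S_0.
  S_0^{−1} = 3^{−1} = 4 (mod 11), so α_err = 3·4 = 12 ≡ 1 = α_1. Error position i = 1.
  Consistency check: S_2/S_1 = 3·4 = 12 ≡ 1 = α_err ✓ (single-error assumption holds).
Step 4: error magnitude e = S_0/v_1 = S_0·∏_{j≠1}(α_1 − α_j) = 3·6 = 18 ≡ 7 (mod 11).
Step 5: correct position 1: c_1 = r_1 − e = 5 − 7 ≡ 9 (mod 11). Hence c = [9, 3, 7, 10, 8].
  Check: interpolating c through the α_i gives m(x) = 4 + 5·x (degree < 2) with m(α_i) = c_i for every i, so c is indeed a codeword.


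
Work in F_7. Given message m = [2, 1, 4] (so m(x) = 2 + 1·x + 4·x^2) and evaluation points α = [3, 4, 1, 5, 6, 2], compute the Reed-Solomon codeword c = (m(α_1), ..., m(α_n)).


c = [6, 0, 0, 2, 5, 6]

Message polynomial: m(x) = 2 + 1·x + 4·x^2 (mod 7).
For each evaluation point α_i, compute m(α_i) mod 7:
  α_1 = 3: Horner steps 4 → 6 → 6, so m(3) = 6.
  α_2 = 4: Horner steps 4 → 3 → 0, so m(4) = 0.
  α_3 = 1: Horner steps 4 → 5 → 0, so m(1) = 0.
  α_4 = 5: Horner steps 4 → 0 → 2, so m(5) = 2.
  α_5 = 6: Horner steps 4 → 4 → 5, so m(6) = 5.
  α_6 = 2: Horner steps 4 → 2 → 6, so m(2) = 6.
Codeword c = [6, 0, 0, 2, 5, 6] ∈ F_7^6.


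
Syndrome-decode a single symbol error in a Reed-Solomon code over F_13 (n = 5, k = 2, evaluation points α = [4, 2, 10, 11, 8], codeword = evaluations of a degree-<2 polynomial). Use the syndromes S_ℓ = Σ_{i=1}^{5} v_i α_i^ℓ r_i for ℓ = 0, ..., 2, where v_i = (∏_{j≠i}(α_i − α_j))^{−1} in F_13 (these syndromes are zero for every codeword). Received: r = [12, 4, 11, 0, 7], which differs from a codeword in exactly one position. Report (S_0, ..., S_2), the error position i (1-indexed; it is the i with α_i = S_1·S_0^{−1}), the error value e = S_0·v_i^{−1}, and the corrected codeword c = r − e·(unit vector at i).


S = (8, 3, 6), error at position 2, error magnitude e = 9, c = [12, 8, 11, 0, 7].

Step 1: column multipliers v_i = (∏_{j≠i}(α_i − α_j))^{−1} mod 13.
  i = 1 (α = 4): (4−2)(4−10)(4−11)(4−8) = 2·(−6)·(−7)·(−4) = −336 ≡ 2, so v_1 = 2^{−1} = 7 (mod 13).
  i = 2 (α = 2): (2−4)(2−10)(2−11)(2−8) = (−2)·(−8)·(−9)·(−6) = 864 ≡ 6, so v_2 = 6^{−1} = 11 (mod 13).
  i = 3 (α = 10): (10−4)(10−2)(10−11)(10−8) = 6·8·(−1)·2 = −96 ≡ 8, so v_3 = 8^{−1} = 5 (mod 13).
  i = 4 (α = 11): (11−4)(11−2)(11−10)(11−8) = 7·9·1·3 = 189 ≡ 7, so v_4 = 7^{−1} = 2 (mod 13).
  i = 5 (α = 8): (8−4)(8−2)(8−10)(8−11) = 4·6·(−2)·(−3) = 144 ≡ 1, so v_5 = 1^{−1} = 1 (mod 13).
  v = [7, 11, 5, 2, 1].
Step 2: syndromes of r = [12, 4, 11, 0, 7] (all sums mod 13).
  S_0 = Σ v_i r_i = 7·12 + 11·4 + 5·11 + 2·0 + 1·7 = 190 ≡ 8.
  S_1 = Σ v_i α_i r_i = 7·4·12 + 11·2·4 + 5·10·11 + 2·11·0 + 1·8·7 = 1030 ≡ 3.
  α_i^2 mod 13 = [3, 4, 9, 4, 12].
  S_2 = Σ v_i α_i^2 r_i = 7·3·12 + 11·4·4 + 5·9·11 + 2·4·0 + 1·12·7 = 1007 ≡ 6.
  S = (8, 3, 6) ≠ 0, so r is not a codeword (an error is present).
Step 3: locate the error. For a single error e at position i, S_ℓ = v_i·e·α_i^ℓ, so α_err = S_1/S_0.
  S_0^{−1} = 8^{−1} = 5 (mod 13), so α_err = 3·5 = 15 ≡ 2 = α_2. Error position i = 2.
  Consistency check: S_2/S_1 = 6·9 = 54 ≡ 2 = α_err ✓ (single-error assumption holds).
Step 4: error magnitude e = S_0/v_2 = S_0·∏_{j≠2}(α_2 − α_j) = 8·6 = 48 ≡ 9 (mod 13).
Step 5: correct position 2: c_2 = r_2 − e = 4 − 9 ≡ 8 (mod 13). Hence c = [12, 8, 11, 0, 7].
  Check: interpolating c through the α_i gives m(x) = 4 + 2·x (degree < 2) with m(α_i) = c_i for every i, so c is indeed a codeword.


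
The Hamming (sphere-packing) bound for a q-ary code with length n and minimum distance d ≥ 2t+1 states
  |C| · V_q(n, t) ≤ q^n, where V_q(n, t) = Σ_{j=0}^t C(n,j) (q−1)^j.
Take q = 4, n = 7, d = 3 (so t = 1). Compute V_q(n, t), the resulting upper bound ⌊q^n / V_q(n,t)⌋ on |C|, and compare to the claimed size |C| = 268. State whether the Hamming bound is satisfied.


V_q(n, t) = 22, q^n = 16384, Hamming bound = 744, |C| = 268 ≤ bound (satisfied).

Step 1: Compute V_q(n, t) = Σ_{j=0}^1 C(n, j) (q−1)^j.
  j = 0: C(7,0)·(3)^0 = 1·1 = 1.
  j = 1: C(7,1)·(3)^1 = 7·3 = 21.
  V_q(n, t) = 1 + 21 = 22.
Step 2: q^n = 4^7 = 16384.
Step 3: Hamming bound ⌊q^n / V_q(n,t)⌋ = ⌊16384/22⌋ = 744.
Step 4: Compare |C| = 268 to 744: satisfied.
The claimed |C| lies below the Hamming bound.


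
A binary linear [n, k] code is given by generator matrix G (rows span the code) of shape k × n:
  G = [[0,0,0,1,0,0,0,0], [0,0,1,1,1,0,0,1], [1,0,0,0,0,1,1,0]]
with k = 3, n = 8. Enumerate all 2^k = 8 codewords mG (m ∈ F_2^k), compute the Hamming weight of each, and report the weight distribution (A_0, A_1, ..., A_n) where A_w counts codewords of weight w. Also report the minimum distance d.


Weight distribution: A_0 = 1, A_1 = 1, A_3 = 2, A_4 = 2, A_6 = 1, A_7 = 1. Minimum distance d = 1.

Enumerate all 2^3 = 8 messages m ∈ F_2^3.
For each, compute codeword c = mG in F_2^8, then tally its weight.
  m = 000 → c = 00000000, weight = 0.
  m = 100 → c = 00010000, weight = 1.
  m = 010 → c = 00111001, weight = 4.
  m = 110 → c = 00101001, weight = 3.
  m = 001 → c = 10000110, weight = 3.
  m = 101 → c = 10010110, weight = 4.
  m = 011 → c = 10111111, weight = 7.
  m = 111 → c = 10101111, weight = 6.
Tally weights:
  weight 0: 1 codewords.
  weight 1: 1 codewords.
  weight 3: 2 codewords.
  weight 4: 2 codewords.
  weight 6: 1 codewords.
  weight 7: 1 codewords.
Minimum distance d = smallest w > 0 with A_w > 0 = 1.
Sanity: Σ A_w = 8 = 2^3 = 8 ✓.


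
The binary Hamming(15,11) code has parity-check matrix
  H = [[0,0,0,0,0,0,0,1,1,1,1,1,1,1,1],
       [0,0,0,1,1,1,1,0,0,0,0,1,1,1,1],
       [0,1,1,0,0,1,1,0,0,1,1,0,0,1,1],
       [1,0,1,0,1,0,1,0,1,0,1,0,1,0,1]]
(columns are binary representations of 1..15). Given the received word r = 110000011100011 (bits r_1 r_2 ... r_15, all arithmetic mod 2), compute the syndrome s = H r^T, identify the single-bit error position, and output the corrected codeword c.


s = (1, 0, 0, 1)^T, error position = 9, corrected codeword c = 110000010100011

Compute s = H r^T mod 2 one row at a time:
  s_1 = 1 + 1 + 1 + 0 + 0 + 0 + 1 + 1 = 5 ≡ 1 (mod 2).
  s_2 = 0 + 0 + 0 + 0 + 0 + 0 + 1 + 1 = 2 ≡ 0 (mod 2).
  s_3 = 1 + 0 + 0 + 0 + 1 + 0 + 1 + 1 = 4 ≡ 0 (mod 2).
  s_4 = 1 + 0 + 0 + 0 + 1 + 0 + 0 + 1 = 3 ≡ 1 (mod 2).
s = (1, 0, 0, 1)^T — this equals column 9 of H (binary 1001), so error is at position 9.
Correct: flip bit 9 of r = 110000011100011 to get c = 110000010100011.


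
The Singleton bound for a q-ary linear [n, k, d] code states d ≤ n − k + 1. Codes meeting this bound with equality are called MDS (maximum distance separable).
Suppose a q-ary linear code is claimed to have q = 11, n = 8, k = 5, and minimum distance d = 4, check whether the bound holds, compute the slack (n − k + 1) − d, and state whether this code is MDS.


Singleton RHS = n − k + 1 = 4, slack = 0, bound satisfied, MDS.

Singleton bound: d ≤ n − k + 1.
Here n = 8, k = 5, so n − k + 1 = 4.
Given d = 4, check d ≤ 4: YES.
Slack = (n − k + 1) − d = 0.
The code is MDS (slack = 0).
Description: the claimed parameters are [8, 5, 4]_11; such a code would be MDS (meets Singleton bound).


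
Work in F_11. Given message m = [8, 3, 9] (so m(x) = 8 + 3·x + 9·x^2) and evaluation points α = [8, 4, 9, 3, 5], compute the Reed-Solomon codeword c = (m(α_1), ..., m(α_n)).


c = [3, 10, 5, 10, 6]

Message polynomial: m(x) = 8 + 3·x + 9·x^2 (mod 11).
For each evaluation point α_i, compute m(α_i) mod 11:
  α_1 = 8: Horner steps 9 → 9 → 3, so m(8) = 3.
  α_2 = 4: Horner steps 9 → 6 → 10, so m(4) = 10.
  α_3 = 9: Horner steps 9 → 7 → 5, so m(9) = 5.
  α_4 = 3: Horner steps 9 → 8 → 10, so m(3) = 10.
  α_5 = 5: Horner steps 9 → 4 → 6, so m(5) = 6.
Codeword c = [3, 10, 5, 10, 6] ∈ F_11^5.


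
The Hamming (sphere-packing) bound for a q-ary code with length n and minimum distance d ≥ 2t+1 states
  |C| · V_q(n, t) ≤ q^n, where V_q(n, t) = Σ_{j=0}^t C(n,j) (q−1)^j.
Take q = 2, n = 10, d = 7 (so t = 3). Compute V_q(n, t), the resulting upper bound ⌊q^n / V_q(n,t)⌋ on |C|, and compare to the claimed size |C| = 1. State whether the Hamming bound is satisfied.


V_q(n, t) = 176, q^n = 1024, Hamming bound = 5, |C| = 1 ≤ bound (satisfied).

Step 1: Compute V_q(n, t) = Σ_{j=0}^3 C(n, j) (q−1)^j.
  j = 0: C(10,0)·(1)^0 = 1·1 = 1.
  j = 1: C(10,1)·(1)^1 = 10·1 = 10.
  j = 2: C(10,2)·(1)^2 = 45·1 = 45.
  j = 3: C(10,3)·(1)^3 = 120·1 = 120.
  V_q(n, t) = 1 + 10 + 45 + 120 = 176.
Step 2: q^n = 2^10 = 1024.
Step 3: Hamming bound ⌊q^n / V_q(n,t)⌋ = ⌊1024/176⌋ = 5.
Step 4: Compare |C| = 1 to 5: satisfied.
The claimed |C| lies below the Hamming bound.


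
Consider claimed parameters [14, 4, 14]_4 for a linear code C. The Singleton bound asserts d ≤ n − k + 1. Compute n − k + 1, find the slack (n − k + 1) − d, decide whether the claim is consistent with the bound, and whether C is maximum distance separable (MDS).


Singleton RHS = n − k + 1 = 11, slack = -3, bound violated (no such code; not MDS).

Singleton bound: d ≤ n − k + 1.
Here n = 14, k = 4, so n − k + 1 = 11.
Given d = 14, check d ≤ 11: NO.
Slack = (n − k + 1) − d = -3.
The slack is negative: d = 14 exceeds n − k + 1 = 11 by 3, so the Singleton bound is violated and no linear [14, 4, 14]_4 code can exist. In particular it is not MDS (MDS requires d = n − k + 1 exactly).
Description: the claimed parameters are [14, 4, 14]_4; such a code would be impossible (violates the Singleton bound).


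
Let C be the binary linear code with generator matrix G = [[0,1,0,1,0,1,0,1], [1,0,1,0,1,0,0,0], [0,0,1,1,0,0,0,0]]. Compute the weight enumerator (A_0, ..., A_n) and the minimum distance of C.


Weight distribution: A_0 = 1, A_2 = 1, A_3 = 2, A_4 = 2, A_5 = 1, A_7 = 1. Minimum distance d = 2.

Enumerate all 2^3 = 8 messages m ∈ F_2^3.
For each, compute codeword c = mG in F_2^8, then tally its weight.
  m = 000 → c = 00000000, weight = 0.
  m = 100 → c = 01010101, weight = 4.
  m = 010 → c = 10101000, weight = 3.
  m = 110 → c = 11111101, weight = 7.
  m = 001 → c = 00110000, weight = 2.
  m = 101 → c = 01100101, weight = 4.
  m = 011 → c = 10011000, weight = 3.
  m = 111 → c = 11001101, weight = 5.
Tally weights:
  weight 0: 1 codewords.
  weight 2: 1 codewords.
  weight 3: 2 codewords.
  weight 4: 2 codewords.
  weight 5: 1 codewords.
  weight 7: 1 codewords.
Minimum distance d = smallest w > 0 with A_w > 0 = 2.
Sanity: Σ A_w = 8 = 2^3 = 8 ✓.
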